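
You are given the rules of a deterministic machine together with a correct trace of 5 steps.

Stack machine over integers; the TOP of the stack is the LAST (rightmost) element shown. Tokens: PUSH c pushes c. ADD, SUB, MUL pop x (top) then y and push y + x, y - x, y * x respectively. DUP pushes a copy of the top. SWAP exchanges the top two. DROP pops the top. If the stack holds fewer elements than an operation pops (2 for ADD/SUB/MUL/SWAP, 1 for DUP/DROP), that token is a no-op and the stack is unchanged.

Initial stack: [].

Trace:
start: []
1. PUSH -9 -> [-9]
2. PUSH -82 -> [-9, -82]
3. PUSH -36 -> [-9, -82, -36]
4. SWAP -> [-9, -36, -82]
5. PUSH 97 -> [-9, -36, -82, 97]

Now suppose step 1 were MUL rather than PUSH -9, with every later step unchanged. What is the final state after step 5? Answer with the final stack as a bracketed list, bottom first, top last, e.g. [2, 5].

(re-executing from step 1 with the substitution; state before step 1: [])
1. MUL -> []
2. PUSH -82 -> [-82]
3. PUSH -36 -> [-82, -36]
4. SWAP -> [-36, -82]
5. PUSH 97 -> [-36, -82, 97]

[-36, -82, 97]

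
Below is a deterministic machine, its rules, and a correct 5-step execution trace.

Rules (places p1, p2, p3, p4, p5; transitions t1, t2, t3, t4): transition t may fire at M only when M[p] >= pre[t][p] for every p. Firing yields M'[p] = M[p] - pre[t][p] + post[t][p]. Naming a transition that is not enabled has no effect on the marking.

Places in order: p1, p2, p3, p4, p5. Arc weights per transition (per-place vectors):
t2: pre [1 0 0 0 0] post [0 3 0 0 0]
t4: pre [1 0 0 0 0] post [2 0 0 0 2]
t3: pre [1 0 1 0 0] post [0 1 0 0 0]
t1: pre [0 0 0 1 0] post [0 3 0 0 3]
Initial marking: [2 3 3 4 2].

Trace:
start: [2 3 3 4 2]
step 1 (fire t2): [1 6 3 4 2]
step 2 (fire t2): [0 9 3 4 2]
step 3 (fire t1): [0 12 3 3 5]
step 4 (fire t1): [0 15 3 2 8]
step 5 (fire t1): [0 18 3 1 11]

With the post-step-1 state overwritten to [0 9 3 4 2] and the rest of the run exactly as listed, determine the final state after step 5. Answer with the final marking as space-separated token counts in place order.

state after step 1 := [0 9 3 4 2]
step 2 (fire t2): [0 9 3 4 2]
step 3 (fire t1): [0 12 3 3 5]
step 4 (fire t1): [0 15 3 2 8]
step 5 (fire t1): [0 18 3 1 11]

0 18 3 1 11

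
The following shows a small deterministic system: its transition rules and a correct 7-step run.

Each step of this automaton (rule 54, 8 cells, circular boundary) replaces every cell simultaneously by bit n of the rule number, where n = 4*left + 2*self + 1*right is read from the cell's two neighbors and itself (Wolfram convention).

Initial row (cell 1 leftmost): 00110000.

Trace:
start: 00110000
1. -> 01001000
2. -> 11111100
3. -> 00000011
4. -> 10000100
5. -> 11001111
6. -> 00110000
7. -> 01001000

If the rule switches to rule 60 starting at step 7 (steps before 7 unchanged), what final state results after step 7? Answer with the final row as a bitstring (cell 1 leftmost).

(re-executing step 7 under rule 60; state before step 7: 00110000)
7. -> 00101000

00101000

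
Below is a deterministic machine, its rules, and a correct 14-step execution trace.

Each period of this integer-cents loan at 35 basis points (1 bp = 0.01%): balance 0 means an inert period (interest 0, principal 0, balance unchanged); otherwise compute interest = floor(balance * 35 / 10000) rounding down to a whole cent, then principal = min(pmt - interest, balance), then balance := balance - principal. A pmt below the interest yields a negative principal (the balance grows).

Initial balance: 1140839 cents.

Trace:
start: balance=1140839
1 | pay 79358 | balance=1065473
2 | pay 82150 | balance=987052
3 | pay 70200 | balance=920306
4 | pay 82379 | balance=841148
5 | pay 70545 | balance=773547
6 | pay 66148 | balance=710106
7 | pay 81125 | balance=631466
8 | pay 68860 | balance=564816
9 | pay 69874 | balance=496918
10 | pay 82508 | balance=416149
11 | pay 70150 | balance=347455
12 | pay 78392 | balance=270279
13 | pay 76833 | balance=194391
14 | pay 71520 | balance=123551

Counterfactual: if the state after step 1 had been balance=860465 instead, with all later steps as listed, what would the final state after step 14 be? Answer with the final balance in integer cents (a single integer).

0

state after step 1 := balance=860465
2 | pay 82150 | balance=781326
3 | pay 70200 | balance=713860
4 | pay 82379 | balance=633979
5 | pay 70545 | balance=565652
6 | pay 66148 | balance=501483
7 | pay 81125 | balance=422113
8 | pay 68860 | balance=354730
9 | pay 69874 | balance=286097
10 | pay 82508 | balance=204590
11 | pay 70150 | balance=135156
12 | pay 78392 | balance=57237
13 | pay 76833 | balance=0
14 | pay 71520 | balance=0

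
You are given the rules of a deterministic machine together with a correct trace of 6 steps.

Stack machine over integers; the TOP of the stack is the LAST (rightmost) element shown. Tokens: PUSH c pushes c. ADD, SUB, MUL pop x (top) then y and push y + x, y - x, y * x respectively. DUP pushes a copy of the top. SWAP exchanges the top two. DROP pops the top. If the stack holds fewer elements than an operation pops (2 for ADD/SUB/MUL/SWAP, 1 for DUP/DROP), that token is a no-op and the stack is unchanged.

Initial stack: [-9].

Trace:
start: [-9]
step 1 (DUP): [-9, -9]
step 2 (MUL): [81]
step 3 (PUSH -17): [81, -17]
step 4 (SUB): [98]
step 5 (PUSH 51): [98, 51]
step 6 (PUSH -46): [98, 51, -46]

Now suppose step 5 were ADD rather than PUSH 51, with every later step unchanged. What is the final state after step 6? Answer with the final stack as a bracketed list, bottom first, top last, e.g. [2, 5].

(re-executing from step 5 with the substitution; state before step 5: [98])
step 5 (ADD): [98]
step 6 (PUSH -46): [98, -46]

[98, -46]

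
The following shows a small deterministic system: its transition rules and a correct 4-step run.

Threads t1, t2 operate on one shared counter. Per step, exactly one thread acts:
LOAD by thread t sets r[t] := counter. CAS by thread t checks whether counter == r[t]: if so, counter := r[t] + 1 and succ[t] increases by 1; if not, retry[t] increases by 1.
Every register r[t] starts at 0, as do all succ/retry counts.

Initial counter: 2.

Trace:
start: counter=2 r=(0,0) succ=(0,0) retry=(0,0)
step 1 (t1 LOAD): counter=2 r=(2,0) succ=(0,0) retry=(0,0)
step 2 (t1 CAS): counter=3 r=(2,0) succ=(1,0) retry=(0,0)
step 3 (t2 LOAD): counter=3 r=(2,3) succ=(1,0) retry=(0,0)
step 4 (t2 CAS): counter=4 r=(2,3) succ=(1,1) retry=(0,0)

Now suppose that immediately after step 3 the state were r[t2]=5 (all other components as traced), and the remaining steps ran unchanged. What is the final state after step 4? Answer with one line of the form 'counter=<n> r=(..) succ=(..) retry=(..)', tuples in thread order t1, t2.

state after step 3 := counter=3 r=(2,5) succ=(1,0) retry=(0,0)
step 4 (t2 CAS): counter=3 r=(2,5) succ=(1,0) retry=(0,1)

counter=3 r=(2,5) succ=(1,0) retry=(0,1)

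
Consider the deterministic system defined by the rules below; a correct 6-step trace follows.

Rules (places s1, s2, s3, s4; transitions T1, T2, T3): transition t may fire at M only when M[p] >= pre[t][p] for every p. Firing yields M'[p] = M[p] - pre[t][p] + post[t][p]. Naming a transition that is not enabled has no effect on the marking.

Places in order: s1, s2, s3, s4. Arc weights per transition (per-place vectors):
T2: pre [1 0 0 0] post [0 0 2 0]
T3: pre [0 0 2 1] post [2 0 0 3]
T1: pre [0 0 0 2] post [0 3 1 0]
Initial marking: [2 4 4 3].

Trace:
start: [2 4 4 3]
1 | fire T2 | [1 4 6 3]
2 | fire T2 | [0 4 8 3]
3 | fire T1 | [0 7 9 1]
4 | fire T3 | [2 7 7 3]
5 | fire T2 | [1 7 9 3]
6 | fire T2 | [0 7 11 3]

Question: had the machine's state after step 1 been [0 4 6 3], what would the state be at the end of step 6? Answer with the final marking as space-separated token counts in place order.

state after step 1 := [0 4 6 3]
2 | fire T2 | [0 4 6 3]
3 | fire T1 | [0 7 7 1]
4 | fire T3 | [2 7 5 3]
5 | fire T2 | [1 7 7 3]
6 | fire T2 | [0 7 9 3]

0 7 9 3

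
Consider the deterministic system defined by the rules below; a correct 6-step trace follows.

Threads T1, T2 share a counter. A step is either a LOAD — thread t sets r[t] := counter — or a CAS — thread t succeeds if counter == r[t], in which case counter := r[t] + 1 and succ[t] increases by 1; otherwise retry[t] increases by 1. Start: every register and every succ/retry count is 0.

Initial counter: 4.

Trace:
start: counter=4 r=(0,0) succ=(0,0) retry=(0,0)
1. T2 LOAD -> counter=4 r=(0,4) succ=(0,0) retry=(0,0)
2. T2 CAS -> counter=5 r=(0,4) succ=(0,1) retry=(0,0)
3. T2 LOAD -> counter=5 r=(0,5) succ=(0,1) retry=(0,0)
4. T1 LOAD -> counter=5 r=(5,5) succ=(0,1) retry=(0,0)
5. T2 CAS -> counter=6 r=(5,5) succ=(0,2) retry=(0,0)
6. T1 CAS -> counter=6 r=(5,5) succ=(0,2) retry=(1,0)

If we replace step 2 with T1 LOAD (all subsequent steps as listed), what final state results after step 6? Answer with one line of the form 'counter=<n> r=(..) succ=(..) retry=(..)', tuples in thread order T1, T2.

(re-executing from step 2 with the substitution; state before step 2: counter=4 r=(0,4) succ=(0,0) retry=(0,0))
2. T1 LOAD -> counter=4 r=(4,4) succ=(0,0) retry=(0,0)
3. T2 LOAD -> counter=4 r=(4,4) succ=(0,0) retry=(0,0)
4. T1 LOAD -> counter=4 r=(4,4) succ=(0,0) retry=(0,0)
5. T2 CAS -> counter=5 r=(4,4) succ=(0,1) retry=(0,0)
6. T1 CAS -> counter=5 r=(4,4) succ=(0,1) retry=(1,0)

counter=5 r=(4,4) succ=(0,1) retry=(1,0)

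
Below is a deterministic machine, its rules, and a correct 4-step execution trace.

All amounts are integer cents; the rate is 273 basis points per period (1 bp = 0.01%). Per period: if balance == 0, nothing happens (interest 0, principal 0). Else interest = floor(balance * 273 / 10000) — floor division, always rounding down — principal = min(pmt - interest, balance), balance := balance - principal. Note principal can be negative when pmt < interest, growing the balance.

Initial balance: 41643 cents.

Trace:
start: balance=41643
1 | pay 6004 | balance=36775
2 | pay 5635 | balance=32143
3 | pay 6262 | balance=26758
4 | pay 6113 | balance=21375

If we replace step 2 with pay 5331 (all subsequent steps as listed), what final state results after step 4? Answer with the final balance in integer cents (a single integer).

21696

(re-executing from step 2 with the substitution; state before step 2: balance=36775)
2 | pay 5331 | balance=32447
3 | pay 6262 | balance=27070
4 | pay 6113 | balance=21696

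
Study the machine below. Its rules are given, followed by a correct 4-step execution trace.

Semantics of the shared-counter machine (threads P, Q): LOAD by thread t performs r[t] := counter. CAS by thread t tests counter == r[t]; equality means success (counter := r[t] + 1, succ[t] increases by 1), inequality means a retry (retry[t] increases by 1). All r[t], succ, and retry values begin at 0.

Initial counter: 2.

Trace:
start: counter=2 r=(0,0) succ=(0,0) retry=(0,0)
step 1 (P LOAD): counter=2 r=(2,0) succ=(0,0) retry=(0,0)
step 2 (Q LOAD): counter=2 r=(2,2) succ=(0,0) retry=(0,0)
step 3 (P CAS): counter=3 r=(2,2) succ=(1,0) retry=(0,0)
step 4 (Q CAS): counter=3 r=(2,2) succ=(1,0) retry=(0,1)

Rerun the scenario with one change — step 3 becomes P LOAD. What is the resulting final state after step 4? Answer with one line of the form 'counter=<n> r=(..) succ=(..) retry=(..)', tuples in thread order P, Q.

(re-executing from step 3 with the substitution; state before step 3: counter=2 r=(2,2) succ=(0,0) retry=(0,0))
step 3 (P LOAD): counter=2 r=(2,2) succ=(0,0) retry=(0,0)
step 4 (Q CAS): counter=3 r=(2,2) succ=(0,1) retry=(0,0)

counter=3 r=(2,2) succ=(0,1) retry=(0,0)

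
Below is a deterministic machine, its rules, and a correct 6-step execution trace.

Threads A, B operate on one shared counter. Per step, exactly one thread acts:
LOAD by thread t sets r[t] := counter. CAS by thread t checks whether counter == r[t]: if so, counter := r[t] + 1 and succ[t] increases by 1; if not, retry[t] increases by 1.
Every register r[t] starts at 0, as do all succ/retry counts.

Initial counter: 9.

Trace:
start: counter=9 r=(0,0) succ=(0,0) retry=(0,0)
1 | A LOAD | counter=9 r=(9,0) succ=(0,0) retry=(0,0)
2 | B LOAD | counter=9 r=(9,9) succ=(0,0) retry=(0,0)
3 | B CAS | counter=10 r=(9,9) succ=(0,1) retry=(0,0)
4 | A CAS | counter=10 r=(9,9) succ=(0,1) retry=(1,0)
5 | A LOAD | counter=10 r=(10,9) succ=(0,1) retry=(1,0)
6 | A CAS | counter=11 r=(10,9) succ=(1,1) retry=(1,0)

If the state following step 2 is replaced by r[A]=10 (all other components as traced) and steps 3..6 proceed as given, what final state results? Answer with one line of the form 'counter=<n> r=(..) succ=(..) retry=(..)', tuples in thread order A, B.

state after step 2 := counter=9 r=(10,9) succ=(0,0) retry=(0,0)
3 | B CAS | counter=10 r=(10,9) succ=(0,1) retry=(0,0)
4 | A CAS | counter=11 r=(10,9) succ=(1,1) retry=(0,0)
5 | A LOAD | counter=11 r=(11,9) succ=(1,1) retry=(0,0)
6 | A CAS | counter=12 r=(11,9) succ=(2,1) retry=(0,0)

counter=12 r=(11,9) succ=(2,1) retry=(0,0)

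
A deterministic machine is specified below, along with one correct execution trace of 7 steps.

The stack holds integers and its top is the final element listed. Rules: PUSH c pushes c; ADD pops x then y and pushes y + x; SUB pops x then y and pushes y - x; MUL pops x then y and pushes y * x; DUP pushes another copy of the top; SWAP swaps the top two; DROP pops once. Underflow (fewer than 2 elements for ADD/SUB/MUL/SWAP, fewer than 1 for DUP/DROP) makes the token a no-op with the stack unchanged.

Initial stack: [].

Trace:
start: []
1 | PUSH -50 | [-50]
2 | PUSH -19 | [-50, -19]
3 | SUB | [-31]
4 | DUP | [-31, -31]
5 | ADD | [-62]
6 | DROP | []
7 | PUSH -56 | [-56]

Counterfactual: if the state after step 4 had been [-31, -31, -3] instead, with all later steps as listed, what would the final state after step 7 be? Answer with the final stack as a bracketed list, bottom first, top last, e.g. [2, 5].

[-31, -56]

state after step 4 := [-31, -31, -3]
5 | ADD | [-31, -34]
6 | DROP | [-31]
7 | PUSH -56 | [-31, -56]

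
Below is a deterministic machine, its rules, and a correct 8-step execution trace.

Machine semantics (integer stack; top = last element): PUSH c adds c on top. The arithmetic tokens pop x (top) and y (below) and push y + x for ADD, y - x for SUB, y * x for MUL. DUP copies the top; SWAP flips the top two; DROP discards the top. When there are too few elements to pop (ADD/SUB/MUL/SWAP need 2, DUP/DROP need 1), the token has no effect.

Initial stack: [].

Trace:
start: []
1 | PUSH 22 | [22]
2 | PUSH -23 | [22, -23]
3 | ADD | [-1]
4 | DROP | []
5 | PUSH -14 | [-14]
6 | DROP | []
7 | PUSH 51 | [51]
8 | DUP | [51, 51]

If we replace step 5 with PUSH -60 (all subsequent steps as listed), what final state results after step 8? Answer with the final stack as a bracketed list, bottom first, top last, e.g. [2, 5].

(re-executing from step 5 with the substitution; state before step 5: [])
5 | PUSH -60 | [-60]
6 | DROP | []
7 | PUSH 51 | [51]
8 | DUP | [51, 51]

[51, 51]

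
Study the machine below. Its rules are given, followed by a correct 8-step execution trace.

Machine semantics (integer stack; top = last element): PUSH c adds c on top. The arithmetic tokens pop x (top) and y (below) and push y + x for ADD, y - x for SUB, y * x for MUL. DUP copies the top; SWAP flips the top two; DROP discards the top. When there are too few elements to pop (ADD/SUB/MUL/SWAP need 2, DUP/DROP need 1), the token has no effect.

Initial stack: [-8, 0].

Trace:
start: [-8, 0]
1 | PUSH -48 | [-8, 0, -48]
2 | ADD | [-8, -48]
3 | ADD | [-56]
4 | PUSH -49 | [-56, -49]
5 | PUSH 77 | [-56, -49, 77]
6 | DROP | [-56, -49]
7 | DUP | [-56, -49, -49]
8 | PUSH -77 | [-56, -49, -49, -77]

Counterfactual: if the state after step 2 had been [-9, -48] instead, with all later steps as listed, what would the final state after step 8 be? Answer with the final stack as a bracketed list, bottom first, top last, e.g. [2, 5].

state after step 2 := [-9, -48]
3 | ADD | [-57]
4 | PUSH -49 | [-57, -49]
5 | PUSH 77 | [-57, -49, 77]
6 | DROP | [-57, -49]
7 | DUP | [-57, -49, -49]
8 | PUSH -77 | [-57, -49, -49, -77]

[-57, -49, -49, -77]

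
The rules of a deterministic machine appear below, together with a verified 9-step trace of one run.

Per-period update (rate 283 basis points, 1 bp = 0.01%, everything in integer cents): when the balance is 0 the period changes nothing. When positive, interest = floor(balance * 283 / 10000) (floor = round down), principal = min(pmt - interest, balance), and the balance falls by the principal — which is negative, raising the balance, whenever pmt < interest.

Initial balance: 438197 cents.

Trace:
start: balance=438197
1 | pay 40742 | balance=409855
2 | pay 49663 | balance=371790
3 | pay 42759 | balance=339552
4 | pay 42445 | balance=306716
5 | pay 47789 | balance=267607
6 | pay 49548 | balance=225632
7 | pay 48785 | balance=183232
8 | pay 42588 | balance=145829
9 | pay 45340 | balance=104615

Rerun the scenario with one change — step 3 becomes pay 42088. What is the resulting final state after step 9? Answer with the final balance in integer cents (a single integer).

(re-executing from step 3 with the substitution; state before step 3: balance=371790)
3 | pay 42088 | balance=340223
4 | pay 42445 | balance=307406
5 | pay 47789 | balance=268316
6 | pay 49548 | balance=226361
7 | pay 48785 | balance=183982
8 | pay 42588 | balance=146600
9 | pay 45340 | balance=105408

105408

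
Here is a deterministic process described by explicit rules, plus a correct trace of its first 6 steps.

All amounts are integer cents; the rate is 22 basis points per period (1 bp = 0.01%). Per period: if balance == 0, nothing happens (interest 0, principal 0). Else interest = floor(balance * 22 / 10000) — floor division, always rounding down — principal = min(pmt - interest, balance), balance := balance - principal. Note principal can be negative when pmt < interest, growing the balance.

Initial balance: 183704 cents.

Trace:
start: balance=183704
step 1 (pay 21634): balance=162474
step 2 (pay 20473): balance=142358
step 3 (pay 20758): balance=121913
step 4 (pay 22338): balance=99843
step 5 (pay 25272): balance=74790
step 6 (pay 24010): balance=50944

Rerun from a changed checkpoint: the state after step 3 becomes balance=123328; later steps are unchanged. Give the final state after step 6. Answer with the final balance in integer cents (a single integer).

52368

state after step 3 := balance=123328
step 4 (pay 22338): balance=101261
step 5 (pay 25272): balance=76211
step 6 (pay 24010): balance=52368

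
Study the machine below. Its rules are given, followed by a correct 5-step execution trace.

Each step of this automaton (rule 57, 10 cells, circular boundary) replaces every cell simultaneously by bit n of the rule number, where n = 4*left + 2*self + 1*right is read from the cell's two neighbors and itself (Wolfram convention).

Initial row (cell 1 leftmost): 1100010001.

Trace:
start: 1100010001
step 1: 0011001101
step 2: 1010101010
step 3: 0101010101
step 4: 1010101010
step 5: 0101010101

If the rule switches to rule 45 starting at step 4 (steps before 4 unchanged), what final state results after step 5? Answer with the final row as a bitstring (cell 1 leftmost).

(re-executing steps 4..5 under rule 45; state before step 4: 0101010101)
step 4: 1111111111
step 5: 0000000000

0000000000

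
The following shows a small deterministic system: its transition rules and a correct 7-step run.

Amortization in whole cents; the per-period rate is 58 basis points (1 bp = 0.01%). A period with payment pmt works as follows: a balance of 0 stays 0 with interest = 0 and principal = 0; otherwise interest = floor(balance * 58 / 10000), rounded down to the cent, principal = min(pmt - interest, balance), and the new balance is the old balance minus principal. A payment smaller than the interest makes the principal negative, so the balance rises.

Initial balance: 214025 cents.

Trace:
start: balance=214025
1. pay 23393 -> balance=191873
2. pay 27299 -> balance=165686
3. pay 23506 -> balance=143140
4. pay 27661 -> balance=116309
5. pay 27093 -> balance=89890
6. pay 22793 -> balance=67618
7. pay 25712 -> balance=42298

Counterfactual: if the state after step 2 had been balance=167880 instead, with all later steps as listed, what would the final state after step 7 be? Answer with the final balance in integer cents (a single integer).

state after step 2 := balance=167880
3. pay 23506 -> balance=145347
4. pay 27661 -> balance=118529
5. pay 27093 -> balance=92123
6. pay 22793 -> balance=69864
7. pay 25712 -> balance=44557

44557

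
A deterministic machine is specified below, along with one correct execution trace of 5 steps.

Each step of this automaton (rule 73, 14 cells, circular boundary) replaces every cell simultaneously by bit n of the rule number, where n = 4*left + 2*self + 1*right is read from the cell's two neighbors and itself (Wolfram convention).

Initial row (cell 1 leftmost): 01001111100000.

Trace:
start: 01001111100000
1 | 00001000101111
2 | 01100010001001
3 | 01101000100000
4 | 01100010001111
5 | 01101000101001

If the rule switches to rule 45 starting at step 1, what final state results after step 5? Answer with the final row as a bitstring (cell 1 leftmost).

(re-executing steps 1..5 under rule 45; state before step 1: 01001111100000)
1 | 01001000001111
2 | 11001011101000
3 | 10001110011010
4 | 10101000010111
5 | 01111011011100

01111011011100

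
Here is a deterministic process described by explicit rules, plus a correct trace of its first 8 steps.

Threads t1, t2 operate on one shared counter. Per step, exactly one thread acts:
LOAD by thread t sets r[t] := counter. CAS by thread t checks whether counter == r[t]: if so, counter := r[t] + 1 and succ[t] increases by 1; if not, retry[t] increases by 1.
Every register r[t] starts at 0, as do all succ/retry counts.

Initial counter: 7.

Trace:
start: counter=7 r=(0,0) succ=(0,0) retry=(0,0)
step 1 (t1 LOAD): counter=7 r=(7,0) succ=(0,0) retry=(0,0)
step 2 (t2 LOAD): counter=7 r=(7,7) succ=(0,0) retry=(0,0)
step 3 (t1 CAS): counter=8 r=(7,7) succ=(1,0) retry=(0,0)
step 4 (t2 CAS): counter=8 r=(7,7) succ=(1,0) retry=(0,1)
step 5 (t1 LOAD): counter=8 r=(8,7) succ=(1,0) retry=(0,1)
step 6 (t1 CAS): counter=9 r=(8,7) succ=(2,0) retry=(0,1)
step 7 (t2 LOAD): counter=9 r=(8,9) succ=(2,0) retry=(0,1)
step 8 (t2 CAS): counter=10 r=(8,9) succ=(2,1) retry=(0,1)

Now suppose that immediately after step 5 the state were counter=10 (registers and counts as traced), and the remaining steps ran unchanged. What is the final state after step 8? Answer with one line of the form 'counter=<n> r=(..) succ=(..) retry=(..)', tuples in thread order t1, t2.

state after step 5 := counter=10 r=(8,7) succ=(1,0) retry=(0,1)
step 6 (t1 CAS): counter=10 r=(8,7) succ=(1,0) retry=(1,1)
step 7 (t2 LOAD): counter=10 r=(8,10) succ=(1,0) retry=(1,1)
step 8 (t2 CAS): counter=11 r=(8,10) succ=(1,1) retry=(1,1)

counter=11 r=(8,10) succ=(1,1) retry=(1,1)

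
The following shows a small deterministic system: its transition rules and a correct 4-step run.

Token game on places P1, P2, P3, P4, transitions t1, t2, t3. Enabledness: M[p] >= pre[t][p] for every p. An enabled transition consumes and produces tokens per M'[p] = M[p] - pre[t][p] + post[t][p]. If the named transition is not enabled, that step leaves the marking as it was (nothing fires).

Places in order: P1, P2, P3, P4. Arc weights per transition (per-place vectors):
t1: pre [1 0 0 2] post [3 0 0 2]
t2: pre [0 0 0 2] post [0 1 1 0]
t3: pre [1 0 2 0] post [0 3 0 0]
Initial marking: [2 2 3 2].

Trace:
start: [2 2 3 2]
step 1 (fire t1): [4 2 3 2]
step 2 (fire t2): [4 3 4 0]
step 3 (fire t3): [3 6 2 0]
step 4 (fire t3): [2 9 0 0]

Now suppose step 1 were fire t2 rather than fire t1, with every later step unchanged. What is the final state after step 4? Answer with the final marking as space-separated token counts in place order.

0 9 0 0

(re-executing from step 1 with the substitution; state before step 1: [2 2 3 2])
step 1 (fire t2): [2 3 4 0]
step 2 (fire t2): [2 3 4 0]
step 3 (fire t3): [1 6 2 0]
step 4 (fire t3): [0 9 0 0]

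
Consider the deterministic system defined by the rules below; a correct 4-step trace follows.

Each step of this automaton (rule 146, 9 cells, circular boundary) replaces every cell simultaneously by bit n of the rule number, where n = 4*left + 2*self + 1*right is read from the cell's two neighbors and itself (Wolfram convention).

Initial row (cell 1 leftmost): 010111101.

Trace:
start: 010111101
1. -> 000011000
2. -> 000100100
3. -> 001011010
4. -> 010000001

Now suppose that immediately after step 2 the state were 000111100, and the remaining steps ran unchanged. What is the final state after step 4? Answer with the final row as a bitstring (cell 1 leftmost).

state after step 2 := 000111100
3. -> 001011010
4. -> 010000001

010000001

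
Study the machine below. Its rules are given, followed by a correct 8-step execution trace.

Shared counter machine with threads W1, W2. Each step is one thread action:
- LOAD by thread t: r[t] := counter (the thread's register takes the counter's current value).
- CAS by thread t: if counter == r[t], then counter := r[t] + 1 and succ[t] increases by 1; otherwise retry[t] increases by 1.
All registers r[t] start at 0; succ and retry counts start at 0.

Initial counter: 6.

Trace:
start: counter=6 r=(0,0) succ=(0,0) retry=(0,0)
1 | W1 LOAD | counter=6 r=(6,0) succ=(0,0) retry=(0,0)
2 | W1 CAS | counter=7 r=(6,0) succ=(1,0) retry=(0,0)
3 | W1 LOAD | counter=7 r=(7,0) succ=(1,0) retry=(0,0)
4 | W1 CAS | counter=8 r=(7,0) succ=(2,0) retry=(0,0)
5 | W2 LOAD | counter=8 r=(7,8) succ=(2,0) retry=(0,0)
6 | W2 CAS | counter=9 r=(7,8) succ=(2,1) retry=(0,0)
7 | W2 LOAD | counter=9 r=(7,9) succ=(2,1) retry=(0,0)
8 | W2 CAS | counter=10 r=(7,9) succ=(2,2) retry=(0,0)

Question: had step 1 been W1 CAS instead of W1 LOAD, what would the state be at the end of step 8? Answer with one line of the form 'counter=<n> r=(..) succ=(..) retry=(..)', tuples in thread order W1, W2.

counter=9 r=(6,8) succ=(1,2) retry=(2,0)

(re-executing from step 1 with the substitution; state before step 1: counter=6 r=(0,0) succ=(0,0) retry=(0,0))
1 | W1 CAS | counter=6 r=(0,0) succ=(0,0) retry=(1,0)
2 | W1 CAS | counter=6 r=(0,0) succ=(0,0) retry=(2,0)
3 | W1 LOAD | counter=6 r=(6,0) succ=(0,0) retry=(2,0)
4 | W1 CAS | counter=7 r=(6,0) succ=(1,0) retry=(2,0)
5 | W2 LOAD | counter=7 r=(6,7) succ=(1,0) retry=(2,0)
6 | W2 CAS | counter=8 r=(6,7) succ=(1,1) retry=(2,0)
7 | W2 LOAD | counter=8 r=(6,8) succ=(1,1) retry=(2,0)
8 | W2 CAS | counter=9 r=(6,8) succ=(1,2) retry=(2,0)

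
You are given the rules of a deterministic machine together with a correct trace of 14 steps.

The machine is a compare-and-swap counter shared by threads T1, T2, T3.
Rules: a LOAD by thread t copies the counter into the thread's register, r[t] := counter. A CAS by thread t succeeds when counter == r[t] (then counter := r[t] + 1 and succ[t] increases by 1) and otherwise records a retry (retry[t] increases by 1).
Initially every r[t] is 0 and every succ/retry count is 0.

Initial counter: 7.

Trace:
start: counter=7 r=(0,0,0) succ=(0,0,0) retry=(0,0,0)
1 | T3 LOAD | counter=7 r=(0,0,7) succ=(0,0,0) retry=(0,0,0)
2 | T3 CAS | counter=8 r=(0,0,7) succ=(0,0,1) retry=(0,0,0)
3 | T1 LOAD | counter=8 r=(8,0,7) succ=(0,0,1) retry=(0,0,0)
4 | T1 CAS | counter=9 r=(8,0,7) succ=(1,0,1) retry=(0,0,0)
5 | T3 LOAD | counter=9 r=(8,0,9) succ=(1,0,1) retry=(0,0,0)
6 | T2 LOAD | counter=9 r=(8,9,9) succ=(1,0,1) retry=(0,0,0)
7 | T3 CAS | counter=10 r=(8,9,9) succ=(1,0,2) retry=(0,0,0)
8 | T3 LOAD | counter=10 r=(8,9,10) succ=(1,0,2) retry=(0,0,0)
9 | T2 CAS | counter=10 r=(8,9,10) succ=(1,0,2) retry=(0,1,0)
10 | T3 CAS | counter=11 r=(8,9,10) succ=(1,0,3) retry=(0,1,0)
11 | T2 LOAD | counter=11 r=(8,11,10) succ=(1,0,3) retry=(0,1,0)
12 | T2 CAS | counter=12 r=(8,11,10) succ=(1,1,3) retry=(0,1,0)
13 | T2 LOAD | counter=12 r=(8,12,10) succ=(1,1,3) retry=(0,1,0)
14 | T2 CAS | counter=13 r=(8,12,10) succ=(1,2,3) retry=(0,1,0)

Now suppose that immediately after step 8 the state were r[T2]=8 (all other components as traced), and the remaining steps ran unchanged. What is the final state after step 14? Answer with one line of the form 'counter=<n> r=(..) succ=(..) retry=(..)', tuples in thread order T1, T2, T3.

counter=13 r=(8,12,10) succ=(1,2,3) retry=(0,1,0)

state after step 8 := counter=10 r=(8,8,10) succ=(1,0,2) retry=(0,0,0)
9 | T2 CAS | counter=10 r=(8,8,10) succ=(1,0,2) retry=(0,1,0)
10 | T3 CAS | counter=11 r=(8,8,10) succ=(1,0,3) retry=(0,1,0)
11 | T2 LOAD | counter=11 r=(8,11,10) succ=(1,0,3) retry=(0,1,0)
12 | T2 CAS | counter=12 r=(8,11,10) succ=(1,1,3) retry=(0,1,0)
13 | T2 LOAD | counter=12 r=(8,12,10) succ=(1,1,3) retry=(0,1,0)
14 | T2 CAS | counter=13 r=(8,12,10) succ=(1,2,3) retry=(0,1,0)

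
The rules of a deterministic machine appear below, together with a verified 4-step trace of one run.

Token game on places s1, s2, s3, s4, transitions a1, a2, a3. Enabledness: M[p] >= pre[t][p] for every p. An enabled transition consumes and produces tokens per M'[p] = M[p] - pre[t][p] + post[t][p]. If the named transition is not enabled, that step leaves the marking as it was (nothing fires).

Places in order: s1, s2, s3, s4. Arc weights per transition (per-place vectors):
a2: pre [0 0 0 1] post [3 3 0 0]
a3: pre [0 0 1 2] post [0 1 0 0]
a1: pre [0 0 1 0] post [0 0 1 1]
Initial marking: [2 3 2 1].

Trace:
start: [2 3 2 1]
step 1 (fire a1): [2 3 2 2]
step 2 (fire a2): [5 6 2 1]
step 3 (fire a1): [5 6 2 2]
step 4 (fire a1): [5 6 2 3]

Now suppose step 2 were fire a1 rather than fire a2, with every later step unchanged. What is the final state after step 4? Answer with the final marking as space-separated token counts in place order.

(re-executing from step 2 with the substitution; state before step 2: [2 3 2 2])
step 2 (fire a1): [2 3 2 3]
step 3 (fire a1): [2 3 2 4]
step 4 (fire a1): [2 3 2 5]

2 3 2 5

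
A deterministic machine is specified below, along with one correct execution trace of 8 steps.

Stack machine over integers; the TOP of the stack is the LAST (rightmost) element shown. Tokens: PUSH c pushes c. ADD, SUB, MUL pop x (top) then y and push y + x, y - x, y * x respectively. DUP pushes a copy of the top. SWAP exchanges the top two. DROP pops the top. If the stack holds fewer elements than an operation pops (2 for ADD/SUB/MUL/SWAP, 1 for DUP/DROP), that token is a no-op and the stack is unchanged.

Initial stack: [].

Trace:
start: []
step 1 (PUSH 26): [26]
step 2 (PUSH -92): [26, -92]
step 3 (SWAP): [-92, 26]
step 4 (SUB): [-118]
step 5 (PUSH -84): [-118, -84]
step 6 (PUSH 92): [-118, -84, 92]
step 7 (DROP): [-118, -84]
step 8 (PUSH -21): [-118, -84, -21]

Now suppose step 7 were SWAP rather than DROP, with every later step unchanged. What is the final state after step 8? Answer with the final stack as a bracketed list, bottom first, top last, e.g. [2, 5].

(re-executing from step 7 with the substitution; state before step 7: [-118, -84, 92])
step 7 (SWAP): [-118, 92, -84]
step 8 (PUSH -21): [-118, 92, -84, -21]

[-118, 92, -84, -21]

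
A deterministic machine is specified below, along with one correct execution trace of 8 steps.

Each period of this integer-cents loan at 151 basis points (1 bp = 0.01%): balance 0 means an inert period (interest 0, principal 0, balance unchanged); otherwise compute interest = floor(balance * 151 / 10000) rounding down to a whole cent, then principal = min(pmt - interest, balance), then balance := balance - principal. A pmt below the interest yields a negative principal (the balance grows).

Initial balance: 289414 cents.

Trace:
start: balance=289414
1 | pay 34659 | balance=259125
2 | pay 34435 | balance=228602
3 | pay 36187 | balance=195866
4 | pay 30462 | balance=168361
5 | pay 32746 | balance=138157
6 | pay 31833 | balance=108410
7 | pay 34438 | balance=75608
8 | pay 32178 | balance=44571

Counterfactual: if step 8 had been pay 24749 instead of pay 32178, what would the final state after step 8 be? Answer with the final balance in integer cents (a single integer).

52000

(re-executing from step 8 with the substitution; state before step 8: balance=75608)
8 | pay 24749 | balance=52000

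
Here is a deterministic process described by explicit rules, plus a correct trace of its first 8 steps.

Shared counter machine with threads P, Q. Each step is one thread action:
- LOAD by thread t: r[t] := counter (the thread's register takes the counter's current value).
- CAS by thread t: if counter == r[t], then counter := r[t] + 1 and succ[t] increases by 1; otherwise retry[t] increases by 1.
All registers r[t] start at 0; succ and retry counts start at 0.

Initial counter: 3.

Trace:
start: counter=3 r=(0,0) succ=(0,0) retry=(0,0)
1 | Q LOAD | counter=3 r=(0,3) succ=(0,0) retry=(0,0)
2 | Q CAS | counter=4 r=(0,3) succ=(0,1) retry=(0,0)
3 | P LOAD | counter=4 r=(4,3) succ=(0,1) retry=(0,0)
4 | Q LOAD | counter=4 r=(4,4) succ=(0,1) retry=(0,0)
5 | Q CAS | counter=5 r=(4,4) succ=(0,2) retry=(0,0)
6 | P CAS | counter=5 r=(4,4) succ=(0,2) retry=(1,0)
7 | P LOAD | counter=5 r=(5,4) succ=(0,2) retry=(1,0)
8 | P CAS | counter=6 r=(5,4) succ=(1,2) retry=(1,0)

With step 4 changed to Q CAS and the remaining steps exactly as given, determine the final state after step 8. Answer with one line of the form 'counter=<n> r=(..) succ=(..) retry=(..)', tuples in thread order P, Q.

(re-executing from step 4 with the substitution; state before step 4: counter=4 r=(4,3) succ=(0,1) retry=(0,0))
4 | Q CAS | counter=4 r=(4,3) succ=(0,1) retry=(0,1)
5 | Q CAS | counter=4 r=(4,3) succ=(0,1) retry=(0,2)
6 | P CAS | counter=5 r=(4,3) succ=(1,1) retry=(0,2)
7 | P LOAD | counter=5 r=(5,3) succ=(1,1) retry=(0,2)
8 | P CAS | counter=6 r=(5,3) succ=(2,1) retry=(0,2)

counter=6 r=(5,3) succ=(2,1) retry=(0,2)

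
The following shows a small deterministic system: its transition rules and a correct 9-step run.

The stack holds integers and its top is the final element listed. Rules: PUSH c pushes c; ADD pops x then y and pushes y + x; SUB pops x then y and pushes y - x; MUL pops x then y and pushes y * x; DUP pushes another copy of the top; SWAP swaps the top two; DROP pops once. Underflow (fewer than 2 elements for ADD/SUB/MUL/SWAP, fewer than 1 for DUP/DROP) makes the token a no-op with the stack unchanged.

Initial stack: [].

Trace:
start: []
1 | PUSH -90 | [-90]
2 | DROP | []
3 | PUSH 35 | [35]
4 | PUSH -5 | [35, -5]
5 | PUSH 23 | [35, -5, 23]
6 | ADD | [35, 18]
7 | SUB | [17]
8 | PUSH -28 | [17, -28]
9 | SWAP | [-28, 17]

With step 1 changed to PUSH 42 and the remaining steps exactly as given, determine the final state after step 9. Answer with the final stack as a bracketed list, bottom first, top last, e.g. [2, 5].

(re-executing from step 1 with the substitution; state before step 1: [])
1 | PUSH 42 | [42]
2 | DROP | []
3 | PUSH 35 | [35]
4 | PUSH -5 | [35, -5]
5 | PUSH 23 | [35, -5, 23]
6 | ADD | [35, 18]
7 | SUB | [17]
8 | PUSH -28 | [17, -28]
9 | SWAP | [-28, 17]

[-28, 17]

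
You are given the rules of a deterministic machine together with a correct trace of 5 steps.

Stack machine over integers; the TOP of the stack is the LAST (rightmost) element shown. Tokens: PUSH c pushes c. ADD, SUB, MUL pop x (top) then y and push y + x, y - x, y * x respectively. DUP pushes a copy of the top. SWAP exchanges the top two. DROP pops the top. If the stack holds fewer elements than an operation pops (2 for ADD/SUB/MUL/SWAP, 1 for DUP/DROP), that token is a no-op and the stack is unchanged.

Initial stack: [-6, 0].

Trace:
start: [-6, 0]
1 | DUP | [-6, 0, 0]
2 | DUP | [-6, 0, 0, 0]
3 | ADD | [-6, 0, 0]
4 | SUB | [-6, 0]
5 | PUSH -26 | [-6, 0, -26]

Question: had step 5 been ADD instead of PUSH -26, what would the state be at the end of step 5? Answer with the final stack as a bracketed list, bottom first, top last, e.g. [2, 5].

(re-executing from step 5 with the substitution; state before step 5: [-6, 0])
5 | ADD | [-6]

[-6]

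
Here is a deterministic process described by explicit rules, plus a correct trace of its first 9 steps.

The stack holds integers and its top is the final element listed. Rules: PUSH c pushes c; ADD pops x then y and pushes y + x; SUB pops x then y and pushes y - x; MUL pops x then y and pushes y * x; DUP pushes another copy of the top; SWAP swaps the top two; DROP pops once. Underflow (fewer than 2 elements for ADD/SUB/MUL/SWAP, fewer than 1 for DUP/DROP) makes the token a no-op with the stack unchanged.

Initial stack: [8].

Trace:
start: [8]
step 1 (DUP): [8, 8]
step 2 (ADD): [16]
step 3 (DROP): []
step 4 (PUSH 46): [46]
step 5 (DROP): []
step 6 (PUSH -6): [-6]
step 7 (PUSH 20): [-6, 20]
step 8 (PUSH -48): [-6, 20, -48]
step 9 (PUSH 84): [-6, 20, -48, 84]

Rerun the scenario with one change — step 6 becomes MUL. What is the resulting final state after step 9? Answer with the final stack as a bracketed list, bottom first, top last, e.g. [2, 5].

(re-executing from step 6 with the substitution; state before step 6: [])
step 6 (MUL): []
step 7 (PUSH 20): [20]
step 8 (PUSH -48): [20, -48]
step 9 (PUSH 84): [20, -48, 84]

[20, -48, 84]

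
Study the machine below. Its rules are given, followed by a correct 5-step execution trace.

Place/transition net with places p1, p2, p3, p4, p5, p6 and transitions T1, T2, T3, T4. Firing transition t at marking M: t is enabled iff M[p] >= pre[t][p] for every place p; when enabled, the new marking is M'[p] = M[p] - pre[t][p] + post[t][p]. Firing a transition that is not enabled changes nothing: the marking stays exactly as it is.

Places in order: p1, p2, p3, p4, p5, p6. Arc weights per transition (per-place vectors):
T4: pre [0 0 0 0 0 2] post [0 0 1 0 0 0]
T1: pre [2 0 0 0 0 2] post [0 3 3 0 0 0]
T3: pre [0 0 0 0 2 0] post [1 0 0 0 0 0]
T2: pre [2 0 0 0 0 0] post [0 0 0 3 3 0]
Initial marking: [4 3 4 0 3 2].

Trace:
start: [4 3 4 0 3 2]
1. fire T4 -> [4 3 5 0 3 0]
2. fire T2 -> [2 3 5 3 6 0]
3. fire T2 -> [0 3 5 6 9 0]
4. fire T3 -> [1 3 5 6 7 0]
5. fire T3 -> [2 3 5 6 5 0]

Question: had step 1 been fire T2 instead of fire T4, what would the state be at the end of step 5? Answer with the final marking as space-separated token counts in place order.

(re-executing from step 1 with the substitution; state before step 1: [4 3 4 0 3 2])
1. fire T2 -> [2 3 4 3 6 2]
2. fire T2 -> [0 3 4 6 9 2]
3. fire T2 -> [0 3 4 6 9 2]
4. fire T3 -> [1 3 4 6 7 2]
5. fire T3 -> [2 3 4 6 5 2]

2 3 4 6 5 2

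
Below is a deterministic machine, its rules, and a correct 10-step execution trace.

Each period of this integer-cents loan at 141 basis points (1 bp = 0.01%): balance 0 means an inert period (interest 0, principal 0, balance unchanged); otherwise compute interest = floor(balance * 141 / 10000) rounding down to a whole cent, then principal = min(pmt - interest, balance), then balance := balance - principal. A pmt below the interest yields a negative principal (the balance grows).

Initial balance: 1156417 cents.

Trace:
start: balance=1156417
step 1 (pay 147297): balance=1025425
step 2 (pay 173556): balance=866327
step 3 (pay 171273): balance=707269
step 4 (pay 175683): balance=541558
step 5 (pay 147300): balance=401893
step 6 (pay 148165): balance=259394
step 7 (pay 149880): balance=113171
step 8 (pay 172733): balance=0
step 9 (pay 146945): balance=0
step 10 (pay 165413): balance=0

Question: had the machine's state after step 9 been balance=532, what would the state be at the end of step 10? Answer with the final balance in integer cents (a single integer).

0

state after step 9 := balance=532
step 10 (pay 165413): balance=0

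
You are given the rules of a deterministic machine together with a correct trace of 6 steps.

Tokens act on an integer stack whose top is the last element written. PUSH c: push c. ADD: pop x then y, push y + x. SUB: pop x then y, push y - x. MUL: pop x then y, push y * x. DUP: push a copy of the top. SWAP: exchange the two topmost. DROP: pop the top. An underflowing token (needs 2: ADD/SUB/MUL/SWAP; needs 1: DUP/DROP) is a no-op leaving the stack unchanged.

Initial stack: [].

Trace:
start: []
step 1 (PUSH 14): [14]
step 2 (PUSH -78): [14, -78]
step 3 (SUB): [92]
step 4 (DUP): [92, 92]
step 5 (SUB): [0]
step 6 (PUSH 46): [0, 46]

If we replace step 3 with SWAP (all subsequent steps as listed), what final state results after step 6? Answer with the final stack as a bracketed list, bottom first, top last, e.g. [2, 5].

[-78, 0, 46]

(re-executing from step 3 with the substitution; state before step 3: [14, -78])
step 3 (SWAP): [-78, 14]
step 4 (DUP): [-78, 14, 14]
step 5 (SUB): [-78, 0]
step 6 (PUSH 46): [-78, 0, 46]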